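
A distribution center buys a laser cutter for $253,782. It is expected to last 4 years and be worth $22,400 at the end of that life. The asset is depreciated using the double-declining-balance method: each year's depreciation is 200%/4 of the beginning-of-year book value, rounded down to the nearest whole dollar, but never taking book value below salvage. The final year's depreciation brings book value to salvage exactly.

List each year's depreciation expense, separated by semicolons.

$126,891; $63,445; $31,723; $9,323

Depreciable base = $253,782 − $22,400 = $231,382.
Year 1: ⌊$253,782 × 200%/4⌋ = $126,891. Book value $126,891.
Year 2: ⌊$126,891 × 200%/4⌋ = $63,445. Book value $63,446.
Year 3: ⌊$63,446 × 200%/4⌋ = $31,723. Book value $31,723.
Year 4 (final): $31,723 − $22,400 = $9,323. Book value $22,400.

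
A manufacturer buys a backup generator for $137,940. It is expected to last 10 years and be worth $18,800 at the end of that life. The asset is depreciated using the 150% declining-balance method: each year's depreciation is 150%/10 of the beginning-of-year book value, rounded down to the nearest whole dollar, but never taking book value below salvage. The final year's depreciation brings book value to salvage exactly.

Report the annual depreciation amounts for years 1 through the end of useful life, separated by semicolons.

$20,691; $17,587; $14,949; $12,706; $10,801; $9,180; $7,803; $6,633; $5,638; $13,152

Depreciable base = $137,940 − $18,800 = $119,140.
Year 1: ⌊$137,940 × 150%/10⌋ = $20,691. Book value $117,249.
Year 2: ⌊$117,249 × 150%/10⌋ = $17,587. Book value $99,662.
Year 3: ⌊$99,662 × 150%/10⌋ = $14,949. Book value $84,713.
Year 4: ⌊$84,713 × 150%/10⌋ = $12,706. Book value $72,007.
Year 5: ⌊$72,007 × 150%/10⌋ = $10,801. Book value $61,206.
Year 6: ⌊$61,206 × 150%/10⌋ = $9,180. Book value $52,026.
Year 7: ⌊$52,026 × 150%/10⌋ = $7,803. Book value $44,223.
Year 8: ⌊$44,223 × 150%/10⌋ = $6,633. Book value $37,590.
Year 9: ⌊$37,590 × 150%/10⌋ = $5,638. Book value $31,952.
Year 10 (final): $31,952 − $18,800 = $13,152. Book value $18,800.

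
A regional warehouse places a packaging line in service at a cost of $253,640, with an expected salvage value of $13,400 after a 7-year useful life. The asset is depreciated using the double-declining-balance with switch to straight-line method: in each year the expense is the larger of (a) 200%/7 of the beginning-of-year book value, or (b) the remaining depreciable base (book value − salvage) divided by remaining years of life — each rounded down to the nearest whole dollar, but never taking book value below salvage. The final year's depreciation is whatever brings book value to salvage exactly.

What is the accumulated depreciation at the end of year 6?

$223,359

Depreciable base = $253,640 − $13,400 = $240,240.
Year 1: DB = ⌊$253,640 × 200%/7⌋ = $72,468; SL = ⌊$240,240/7⌋ = $34,320 → take DB $72,468. Book value $181,172.
Year 2: DB = ⌊$181,172 × 200%/7⌋ = $51,763; SL = ⌊$167,772/6⌋ = $27,962 → take DB $51,763. Book value $129,409.
Year 3: DB = ⌊$129,409 × 200%/7⌋ = $36,974; SL = ⌊$116,009/5⌋ = $23,201 → take DB $36,974. Book value $92,435.
Year 4: DB = ⌊$92,435 × 200%/7⌋ = $26,410; SL = ⌊$79,035/4⌋ = $19,758 → take DB $26,410. Book value $66,025.
Year 5: DB = ⌊$66,025 × 200%/7⌋ = $18,864; SL = ⌊$52,625/3⌋ = $17,541 → take DB $18,864. Book value $47,161.
Year 6: DB = ⌊$47,161 × 200%/7⌋ = $13,474; SL = ⌊$33,761/2⌋ = $16,880 → take SL $16,880. Book value $30,281.
Accumulated through year 6 = $253,640 − $30,281 = $223,359.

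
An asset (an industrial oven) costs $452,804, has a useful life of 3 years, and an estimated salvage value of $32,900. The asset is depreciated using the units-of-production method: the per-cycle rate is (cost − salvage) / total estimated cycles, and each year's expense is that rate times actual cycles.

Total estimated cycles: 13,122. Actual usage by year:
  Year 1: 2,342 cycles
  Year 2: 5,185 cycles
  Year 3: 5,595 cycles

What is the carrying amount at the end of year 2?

$211,940

Depreciable base = $452,804 − $32,900 = $419,904.
Rate = $419,904 / 13,122 cycles = $32 per cycle.
Year 1: 2,342 × $32 = $74,944. Book value $377,860.
Year 2: 5,185 × $32 = $165,920. Book value $211,940.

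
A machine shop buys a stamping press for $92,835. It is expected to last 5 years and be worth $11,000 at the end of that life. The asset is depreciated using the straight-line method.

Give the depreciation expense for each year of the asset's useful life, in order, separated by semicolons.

Depreciable base = $92,835 − $11,000 = $81,835.
Annual expense = $81,835 / 5 = $16,367.
End of year 1: book value $76,468.
End of year 2: book value $60,101.
End of year 3: book value $43,734.
End of year 4: book value $27,367.
End of year 5: book value $11,000.

$16,367; $16,367; $16,367; $16,367; $16,367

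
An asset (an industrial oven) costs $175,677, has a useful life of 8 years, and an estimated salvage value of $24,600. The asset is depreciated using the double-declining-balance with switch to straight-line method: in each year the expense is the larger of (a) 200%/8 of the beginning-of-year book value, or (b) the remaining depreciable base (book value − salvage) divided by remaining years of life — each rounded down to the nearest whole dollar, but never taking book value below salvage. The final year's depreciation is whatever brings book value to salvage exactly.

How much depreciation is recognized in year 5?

$13,896

Depreciable base = $175,677 − $24,600 = $151,077.
Year 1: DB = ⌊$175,677 × 200%/8⌋ = $43,919; SL = ⌊$151,077/8⌋ = $18,884 → take DB $43,919. Book value $131,758.
Year 2: DB = ⌊$131,758 × 200%/8⌋ = $32,939; SL = ⌊$107,158/7⌋ = $15,308 → take DB $32,939. Book value $98,819.
Year 3: DB = ⌊$98,819 × 200%/8⌋ = $24,704; SL = ⌊$74,219/6⌋ = $12,369 → take DB $24,704. Book value $74,115.
Year 4: DB = ⌊$74,115 × 200%/8⌋ = $18,528; SL = ⌊$49,515/5⌋ = $9,903 → take DB $18,528. Book value $55,587.
Year 5: DB = ⌊$55,587 × 200%/8⌋ = $13,896; SL = ⌊$30,987/4⌋ = $7,746 → take DB $13,896. Book value $41,691.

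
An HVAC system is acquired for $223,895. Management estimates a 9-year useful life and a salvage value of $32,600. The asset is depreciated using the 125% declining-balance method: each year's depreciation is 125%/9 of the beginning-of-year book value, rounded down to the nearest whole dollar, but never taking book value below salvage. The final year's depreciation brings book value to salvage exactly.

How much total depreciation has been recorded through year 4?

$100,787

Depreciable base = $223,895 − $32,600 = $191,295.
Year 1: ⌊$223,895 × 125%/9⌋ = $31,096. Book value $192,799.
Year 2: ⌊$192,799 × 125%/9⌋ = $26,777. Book value $166,022.
Year 3: ⌊$166,022 × 125%/9⌋ = $23,058. Book value $142,964.
Year 4: ⌊$142,964 × 125%/9⌋ = $19,856. Book value $123,108.
Accumulated through year 4 = $223,895 − $123,108 = $100,787.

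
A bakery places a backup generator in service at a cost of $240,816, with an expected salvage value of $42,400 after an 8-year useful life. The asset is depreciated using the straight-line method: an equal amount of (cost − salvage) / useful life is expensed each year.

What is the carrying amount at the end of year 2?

$191,212

Depreciable base = $240,816 − $42,400 = $198,416.
Annual expense = $198,416 / 8 = $24,802.
End of year 1: book value $216,014.
End of year 2: book value $191,212.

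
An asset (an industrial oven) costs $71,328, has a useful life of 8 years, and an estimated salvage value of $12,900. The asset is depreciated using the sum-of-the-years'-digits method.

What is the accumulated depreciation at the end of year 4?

$42,198

Depreciable base = $71,328 − $12,900 = $58,428.
Sum of the years' digits = 8+7+6+5+4+3+2+1 = 36.
Year 1: $58,428 × 8/36 = $12,984. Book value $58,344.
Year 2: $58,428 × 7/36 = $11,361. Book value $46,983.
Year 3: $58,428 × 6/36 = $9,738. Book value $37,245.
Year 4: $58,428 × 5/36 = $8,115. Book value $29,130.
Accumulated through year 4 = $71,328 − $29,130 = $42,198.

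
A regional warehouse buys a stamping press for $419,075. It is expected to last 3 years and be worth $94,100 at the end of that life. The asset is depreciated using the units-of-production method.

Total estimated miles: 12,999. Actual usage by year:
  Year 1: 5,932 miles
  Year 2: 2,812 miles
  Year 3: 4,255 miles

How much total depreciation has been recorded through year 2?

$218,600

Depreciable base = $419,075 − $94,100 = $324,975.
Rate = $324,975 / 12,999 miles = $25 per mile.
Year 1: 5,932 × $25 = $148,300. Book value $270,775.
Year 2: 2,812 × $25 = $70,300. Book value $200,475.
Accumulated through year 2 = $419,075 − $200,475 = $218,600.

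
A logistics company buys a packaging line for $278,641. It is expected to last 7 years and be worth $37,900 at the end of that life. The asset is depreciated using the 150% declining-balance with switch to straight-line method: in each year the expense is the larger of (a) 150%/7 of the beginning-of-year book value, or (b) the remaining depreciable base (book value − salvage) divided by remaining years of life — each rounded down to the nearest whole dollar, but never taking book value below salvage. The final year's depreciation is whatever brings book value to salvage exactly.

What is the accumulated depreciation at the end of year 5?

Depreciable base = $278,641 − $37,900 = $240,741.
Year 1: DB = ⌊$278,641 × 150%/7⌋ = $59,708; SL = ⌊$240,741/7⌋ = $34,391 → take DB $59,708. Book value $218,933.
Year 2: DB = ⌊$218,933 × 150%/7⌋ = $46,914; SL = ⌊$181,033/6⌋ = $30,172 → take DB $46,914. Book value $172,019.
Year 3: DB = ⌊$172,019 × 150%/7⌋ = $36,861; SL = ⌊$134,119/5⌋ = $26,823 → take DB $36,861. Book value $135,158.
Year 4: DB = ⌊$135,158 × 150%/7⌋ = $28,962; SL = ⌊$97,258/4⌋ = $24,314 → take DB $28,962. Book value $106,196.
Year 5: DB = ⌊$106,196 × 150%/7⌋ = $22,756; SL = ⌊$68,296/3⌋ = $22,765 → take SL $22,765. Book value $83,431.
Accumulated through year 5 = $278,641 − $83,431 = $195,210.

$195,210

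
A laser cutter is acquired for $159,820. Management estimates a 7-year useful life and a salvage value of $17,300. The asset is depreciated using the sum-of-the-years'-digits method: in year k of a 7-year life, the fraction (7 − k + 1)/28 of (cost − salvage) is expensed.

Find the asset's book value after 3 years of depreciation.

Depreciable base = $159,820 − $17,300 = $142,520.
Sum of the years' digits = 7+6+5+4+3+2+1 = 28.
Year 1: $142,520 × 7/28 = $35,630. Book value $124,190.
Year 2: $142,520 × 6/28 = $30,540. Book value $93,650.
Year 3: $142,520 × 5/28 = $25,450. Book value $68,200.

$68,200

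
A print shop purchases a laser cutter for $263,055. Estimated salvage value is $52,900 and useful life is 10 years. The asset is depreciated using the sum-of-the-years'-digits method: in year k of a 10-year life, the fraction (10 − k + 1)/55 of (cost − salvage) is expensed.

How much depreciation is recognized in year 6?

Depreciable base = $263,055 − $52,900 = $210,155.
Sum of the years' digits = 10+9+8+7+6+5+4+3+2+1 = 55.
Year 1: $210,155 × 10/55 = $38,210. Book value $224,845.
Year 2: $210,155 × 9/55 = $34,389. Book value $190,456.
Year 3: $210,155 × 8/55 = $30,568. Book value $159,888.
Year 4: $210,155 × 7/55 = $26,747. Book value $133,141.
Year 5: $210,155 × 6/55 = $22,926. Book value $110,215.
Year 6: $210,155 × 5/55 = $19,105. Book value $91,110.

$19,105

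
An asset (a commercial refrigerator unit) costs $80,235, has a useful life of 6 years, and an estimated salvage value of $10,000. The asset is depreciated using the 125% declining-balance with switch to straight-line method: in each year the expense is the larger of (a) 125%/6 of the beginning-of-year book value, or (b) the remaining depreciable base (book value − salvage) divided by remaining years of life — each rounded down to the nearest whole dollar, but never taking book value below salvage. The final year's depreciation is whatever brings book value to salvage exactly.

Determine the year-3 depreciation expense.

$10,476

Depreciable base = $80,235 − $10,000 = $70,235.
Year 1: DB = ⌊$80,235 × 125%/6⌋ = $16,715; SL = ⌊$70,235/6⌋ = $11,705 → take DB $16,715. Book value $63,520.
Year 2: DB = ⌊$63,520 × 125%/6⌋ = $13,233; SL = ⌊$53,520/5⌋ = $10,704 → take DB $13,233. Book value $50,287.
Year 3: DB = ⌊$50,287 × 125%/6⌋ = $10,476; SL = ⌊$40,287/4⌋ = $10,071 → take DB $10,476. Book value $39,811.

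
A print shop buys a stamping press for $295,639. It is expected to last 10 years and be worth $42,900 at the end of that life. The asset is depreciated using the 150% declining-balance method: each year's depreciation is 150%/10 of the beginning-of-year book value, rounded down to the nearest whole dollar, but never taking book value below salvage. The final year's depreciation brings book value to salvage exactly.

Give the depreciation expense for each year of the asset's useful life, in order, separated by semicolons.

Depreciable base = $295,639 − $42,900 = $252,739.
Year 1: ⌊$295,639 × 150%/10⌋ = $44,345. Book value $251,294.
Year 2: ⌊$251,294 × 150%/10⌋ = $37,694. Book value $213,600.
Year 3: ⌊$213,600 × 150%/10⌋ = $32,040. Book value $181,560.
Year 4: ⌊$181,560 × 150%/10⌋ = $27,234. Book value $154,326.
Year 5: ⌊$154,326 × 150%/10⌋ = $23,148. Book value $131,178.
Year 6: ⌊$131,178 × 150%/10⌋ = $19,676. Book value $111,502.
Year 7: ⌊$111,502 × 150%/10⌋ = $16,725. Book value $94,777.
Year 8: ⌊$94,777 × 150%/10⌋ = $14,216. Book value $80,561.
Year 9: ⌊$80,561 × 150%/10⌋ = $12,084. Book value $68,477.
Year 10 (final): $68,477 − $42,900 = $25,577. Book value $42,900.

$44,345; $37,694; $32,040; $27,234; $23,148; $19,676; $16,725; $14,216; $12,084; $25,577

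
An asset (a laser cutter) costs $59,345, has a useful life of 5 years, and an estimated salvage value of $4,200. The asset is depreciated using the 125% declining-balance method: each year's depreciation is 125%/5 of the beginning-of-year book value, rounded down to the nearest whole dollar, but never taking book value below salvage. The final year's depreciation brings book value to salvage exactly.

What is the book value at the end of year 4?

$18,778

Depreciable base = $59,345 − $4,200 = $55,145.
Year 1: ⌊$59,345 × 125%/5⌋ = $14,836. Book value $44,509.
Year 2: ⌊$44,509 × 125%/5⌋ = $11,127. Book value $33,382.
Year 3: ⌊$33,382 × 125%/5⌋ = $8,345. Book value $25,037.
Year 4: ⌊$25,037 × 125%/5⌋ = $6,259. Book value $18,778.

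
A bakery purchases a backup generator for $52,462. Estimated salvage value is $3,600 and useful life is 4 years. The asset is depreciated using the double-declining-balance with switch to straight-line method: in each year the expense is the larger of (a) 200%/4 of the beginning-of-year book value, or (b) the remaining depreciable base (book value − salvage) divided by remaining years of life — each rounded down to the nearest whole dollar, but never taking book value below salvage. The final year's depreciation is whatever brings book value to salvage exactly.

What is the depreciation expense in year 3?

$6,558

Depreciable base = $52,462 − $3,600 = $48,862.
Year 1: DB = ⌊$52,462 × 200%/4⌋ = $26,231; SL = ⌊$48,862/4⌋ = $12,215 → take DB $26,231. Book value $26,231.
Year 2: DB = ⌊$26,231 × 200%/4⌋ = $13,115; SL = ⌊$22,631/3⌋ = $7,543 → take DB $13,115. Book value $13,116.
Year 3: DB = ⌊$13,116 × 200%/4⌋ = $6,558; SL = ⌊$9,516/2⌋ = $4,758 → take DB $6,558. Book value $6,558.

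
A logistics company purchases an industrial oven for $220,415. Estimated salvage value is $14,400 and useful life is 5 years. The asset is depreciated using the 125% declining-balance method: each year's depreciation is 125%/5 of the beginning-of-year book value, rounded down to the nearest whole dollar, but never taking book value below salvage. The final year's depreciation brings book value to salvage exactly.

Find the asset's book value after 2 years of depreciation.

$123,984

Depreciable base = $220,415 − $14,400 = $206,015.
Year 1: ⌊$220,415 × 125%/5⌋ = $55,103. Book value $165,312.
Year 2: ⌊$165,312 × 125%/5⌋ = $41,328. Book value $123,984.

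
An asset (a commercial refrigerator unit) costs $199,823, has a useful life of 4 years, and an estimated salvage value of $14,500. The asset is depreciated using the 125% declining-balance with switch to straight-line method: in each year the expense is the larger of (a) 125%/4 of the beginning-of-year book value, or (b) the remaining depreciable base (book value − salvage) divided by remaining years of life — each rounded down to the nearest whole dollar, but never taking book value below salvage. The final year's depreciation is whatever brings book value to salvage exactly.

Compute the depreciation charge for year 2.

$42,930

Depreciable base = $199,823 − $14,500 = $185,323.
Year 1: DB = ⌊$199,823 × 125%/4⌋ = $62,444; SL = ⌊$185,323/4⌋ = $46,330 → take DB $62,444. Book value $137,379.
Year 2: DB = ⌊$137,379 × 125%/4⌋ = $42,930; SL = ⌊$122,879/3⌋ = $40,959 → take DB $42,930. Book value $94,449.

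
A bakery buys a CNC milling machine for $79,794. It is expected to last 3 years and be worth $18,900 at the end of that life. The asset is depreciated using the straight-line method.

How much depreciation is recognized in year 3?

Depreciable base = $79,794 − $18,900 = $60,894.
Annual expense = $60,894 / 3 = $20,298.

$20,298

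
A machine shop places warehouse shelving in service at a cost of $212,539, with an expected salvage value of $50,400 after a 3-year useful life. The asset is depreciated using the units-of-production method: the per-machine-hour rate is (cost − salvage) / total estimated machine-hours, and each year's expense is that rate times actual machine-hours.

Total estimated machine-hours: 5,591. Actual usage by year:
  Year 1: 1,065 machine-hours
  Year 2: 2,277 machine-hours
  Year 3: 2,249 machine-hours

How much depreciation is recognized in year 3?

Depreciable base = $212,539 − $50,400 = $162,139.
Rate = $162,139 / 5,591 machine-hours = $29 per machine-hour.
Year 1: 1,065 × $29 = $30,885. Book value $181,654.
Year 2: 2,277 × $29 = $66,033. Book value $115,621.
Year 3: 2,249 × $29 = $65,221. Book value $50,400.

$65,221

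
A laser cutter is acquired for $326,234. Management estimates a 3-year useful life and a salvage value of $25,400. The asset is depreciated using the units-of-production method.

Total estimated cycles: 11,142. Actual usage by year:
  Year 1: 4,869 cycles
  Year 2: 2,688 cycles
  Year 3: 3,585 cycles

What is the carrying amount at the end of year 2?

$122,195

Depreciable base = $326,234 − $25,400 = $300,834.
Rate = $300,834 / 11,142 cycles = $27 per cycle.
Year 1: 4,869 × $27 = $131,463. Book value $194,771.
Year 2: 2,688 × $27 = $72,576. Book value $122,195.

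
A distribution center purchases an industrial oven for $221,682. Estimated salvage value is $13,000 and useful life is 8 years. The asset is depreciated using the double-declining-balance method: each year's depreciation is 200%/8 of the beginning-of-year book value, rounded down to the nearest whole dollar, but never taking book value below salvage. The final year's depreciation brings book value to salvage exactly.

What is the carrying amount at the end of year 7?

Depreciable base = $221,682 − $13,000 = $208,682.
Year 1: ⌊$221,682 × 200%/8⌋ = $55,420. Book value $166,262.
Year 2: ⌊$166,262 × 200%/8⌋ = $41,565. Book value $124,697.
Year 3: ⌊$124,697 × 200%/8⌋ = $31,174. Book value $93,523.
Year 4: ⌊$93,523 × 200%/8⌋ = $23,380. Book value $70,143.
Year 5: ⌊$70,143 × 200%/8⌋ = $17,535. Book value $52,608.
Year 6: ⌊$52,608 × 200%/8⌋ = $13,152. Book value $39,456.
Year 7: ⌊$39,456 × 200%/8⌋ = $9,864. Book value $29,592.

$29,592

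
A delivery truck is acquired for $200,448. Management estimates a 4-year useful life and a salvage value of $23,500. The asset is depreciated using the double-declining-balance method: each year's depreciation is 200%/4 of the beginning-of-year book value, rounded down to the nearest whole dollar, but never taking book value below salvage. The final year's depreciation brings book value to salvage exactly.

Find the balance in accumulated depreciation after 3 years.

Depreciable base = $200,448 − $23,500 = $176,948.
Year 1: ⌊$200,448 × 200%/4⌋ = $100,224. Book value $100,224.
Year 2: ⌊$100,224 × 200%/4⌋ = $50,112. Book value $50,112.
Year 3: ⌊$50,112 × 200%/4⌋ = $25,056. Book value $25,056.
Accumulated through year 3 = $200,448 − $25,056 = $175,392.

$175,392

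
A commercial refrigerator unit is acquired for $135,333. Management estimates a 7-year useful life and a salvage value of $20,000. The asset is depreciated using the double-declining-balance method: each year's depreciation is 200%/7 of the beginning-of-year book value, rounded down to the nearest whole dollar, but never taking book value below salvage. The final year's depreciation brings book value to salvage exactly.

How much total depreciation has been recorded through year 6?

Depreciable base = $135,333 − $20,000 = $115,333.
Year 1: ⌊$135,333 × 200%/7⌋ = $38,666. Book value $96,667.
Year 2: ⌊$96,667 × 200%/7⌋ = $27,619. Book value $69,048.
Year 3: ⌊$69,048 × 200%/7⌋ = $19,728. Book value $49,320.
Year 4: ⌊$49,320 × 200%/7⌋ = $14,091. Book value $35,229.
Year 5: ⌊$35,229 × 200%/7⌋ = $10,065. Book value $25,164.
Year 6: ⌊$25,164 × 200%/7⌋ = $7,189, capped at $5,164. Book value $20,000.
Accumulated through year 6 = $135,333 − $20,000 = $115,333.

$115,333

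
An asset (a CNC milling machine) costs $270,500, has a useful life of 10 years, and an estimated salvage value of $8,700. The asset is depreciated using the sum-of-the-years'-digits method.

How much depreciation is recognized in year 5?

$28,560

Depreciable base = $270,500 − $8,700 = $261,800.
Sum of the years' digits = 10+9+8+7+6+5+4+3+2+1 = 55.
Year 1: $261,800 × 10/55 = $47,600. Book value $222,900.
Year 2: $261,800 × 9/55 = $42,840. Book value $180,060.
Year 3: $261,800 × 8/55 = $38,080. Book value $141,980.
Year 4: $261,800 × 7/55 = $33,320. Book value $108,660.
Year 5: $261,800 × 6/55 = $28,560. Book value $80,100.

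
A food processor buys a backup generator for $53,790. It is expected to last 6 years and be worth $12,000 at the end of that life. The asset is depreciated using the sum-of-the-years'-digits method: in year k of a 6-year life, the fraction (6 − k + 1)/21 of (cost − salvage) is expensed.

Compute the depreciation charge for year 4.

$5,970

Depreciable base = $53,790 − $12,000 = $41,790.
Sum of the years' digits = 6+5+4+3+2+1 = 21.
Year 1: $41,790 × 6/21 = $11,940. Book value $41,850.
Year 2: $41,790 × 5/21 = $9,950. Book value $31,900.
Year 3: $41,790 × 4/21 = $7,960. Book value $23,940.
Year 4: $41,790 × 3/21 = $5,970. Book value $17,970.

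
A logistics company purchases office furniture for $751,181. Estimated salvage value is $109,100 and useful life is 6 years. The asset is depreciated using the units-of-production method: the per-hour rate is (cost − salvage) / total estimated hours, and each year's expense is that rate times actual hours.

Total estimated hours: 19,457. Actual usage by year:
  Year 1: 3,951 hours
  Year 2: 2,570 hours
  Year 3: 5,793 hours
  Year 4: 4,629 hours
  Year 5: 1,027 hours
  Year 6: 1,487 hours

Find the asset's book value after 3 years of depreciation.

$344,819

Depreciable base = $751,181 − $109,100 = $642,081.
Rate = $642,081 / 19,457 hours = $33 per hour.
Year 1: 3,951 × $33 = $130,383. Book value $620,798.
Year 2: 2,570 × $33 = $84,810. Book value $535,988.
Year 3: 5,793 × $33 = $191,169. Book value $344,819.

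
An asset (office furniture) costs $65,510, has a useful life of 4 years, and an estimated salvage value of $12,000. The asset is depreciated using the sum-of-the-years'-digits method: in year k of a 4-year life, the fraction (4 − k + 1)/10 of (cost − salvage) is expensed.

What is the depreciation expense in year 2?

Depreciable base = $65,510 − $12,000 = $53,510.
Sum of the years' digits = 4+3+2+1 = 10.
Year 1: $53,510 × 4/10 = $21,404. Book value $44,106.
Year 2: $53,510 × 3/10 = $16,053. Book value $28,053.

$16,053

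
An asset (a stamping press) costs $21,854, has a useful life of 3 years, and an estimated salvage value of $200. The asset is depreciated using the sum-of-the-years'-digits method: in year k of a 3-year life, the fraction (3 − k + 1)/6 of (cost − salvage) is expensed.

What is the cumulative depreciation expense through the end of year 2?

Depreciable base = $21,854 − $200 = $21,654.
Sum of the years' digits = 3+2+1 = 6.
Year 1: $21,654 × 3/6 = $10,827. Book value $11,027.
Year 2: $21,654 × 2/6 = $7,218. Book value $3,809.
Accumulated through year 2 = $21,854 − $3,809 = $18,045.

$18,045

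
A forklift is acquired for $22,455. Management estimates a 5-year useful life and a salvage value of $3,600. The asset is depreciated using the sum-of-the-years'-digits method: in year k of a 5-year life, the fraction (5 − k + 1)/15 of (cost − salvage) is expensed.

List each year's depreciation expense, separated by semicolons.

Depreciable base = $22,455 − $3,600 = $18,855.
Sum of the years' digits = 5+4+3+2+1 = 15.
Year 1: $18,855 × 5/15 = $6,285. Book value $16,170.
Year 2: $18,855 × 4/15 = $5,028. Book value $11,142.
Year 3: $18,855 × 3/15 = $3,771. Book value $7,371.
Year 4: $18,855 × 2/15 = $2,514. Book value $4,857.
Year 5: $18,855 × 1/15 = $1,257. Book value $3,600.

$6,285; $5,028; $3,771; $2,514; $1,257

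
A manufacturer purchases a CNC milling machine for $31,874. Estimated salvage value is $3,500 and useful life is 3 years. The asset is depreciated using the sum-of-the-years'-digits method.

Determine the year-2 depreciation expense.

Depreciable base = $31,874 − $3,500 = $28,374.
Sum of the years' digits = 3+2+1 = 6.
Year 1: $28,374 × 3/6 = $14,187. Book value $17,687.
Year 2: $28,374 × 2/6 = $9,458. Book value $8,229.

$9,458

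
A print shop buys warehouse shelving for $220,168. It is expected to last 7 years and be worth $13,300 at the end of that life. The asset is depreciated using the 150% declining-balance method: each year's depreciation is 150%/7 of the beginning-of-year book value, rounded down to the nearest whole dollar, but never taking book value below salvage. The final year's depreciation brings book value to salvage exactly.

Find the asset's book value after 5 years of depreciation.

Depreciable base = $220,168 − $13,300 = $206,868.
Year 1: ⌊$220,168 × 150%/7⌋ = $47,178. Book value $172,990.
Year 2: ⌊$172,990 × 150%/7⌋ = $37,069. Book value $135,921.
Year 3: ⌊$135,921 × 150%/7⌋ = $29,125. Book value $106,796.
Year 4: ⌊$106,796 × 150%/7⌋ = $22,884. Book value $83,912.
Year 5: ⌊$83,912 × 150%/7⌋ = $17,981. Book value $65,931.

$65,931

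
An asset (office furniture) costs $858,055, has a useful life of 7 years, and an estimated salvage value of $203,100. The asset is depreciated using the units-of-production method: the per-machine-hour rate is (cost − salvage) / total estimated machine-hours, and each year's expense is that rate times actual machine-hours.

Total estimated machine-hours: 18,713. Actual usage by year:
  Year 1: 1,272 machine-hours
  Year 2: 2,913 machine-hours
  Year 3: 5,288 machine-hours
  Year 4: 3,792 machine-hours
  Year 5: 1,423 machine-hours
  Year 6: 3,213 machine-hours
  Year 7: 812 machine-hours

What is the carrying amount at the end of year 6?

Depreciable base = $858,055 − $203,100 = $654,955.
Rate = $654,955 / 18,713 machine-hours = $35 per machine-hour.
Year 1: 1,272 × $35 = $44,520. Book value $813,535.
Year 2: 2,913 × $35 = $101,955. Book value $711,580.
Year 3: 5,288 × $35 = $185,080. Book value $526,500.
Year 4: 3,792 × $35 = $132,720. Book value $393,780.
Year 5: 1,423 × $35 = $49,805. Book value $343,975.
Year 6: 3,213 × $35 = $112,455. Book value $231,520.

$231,520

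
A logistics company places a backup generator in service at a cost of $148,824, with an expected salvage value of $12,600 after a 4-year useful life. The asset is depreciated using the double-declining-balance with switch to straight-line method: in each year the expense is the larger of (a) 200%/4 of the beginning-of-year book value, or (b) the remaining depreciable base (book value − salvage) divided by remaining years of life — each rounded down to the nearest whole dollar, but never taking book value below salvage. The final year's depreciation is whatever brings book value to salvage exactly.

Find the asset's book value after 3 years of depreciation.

Depreciable base = $148,824 − $12,600 = $136,224.
Year 1: DB = ⌊$148,824 × 200%/4⌋ = $74,412; SL = ⌊$136,224/4⌋ = $34,056 → take DB $74,412. Book value $74,412.
Year 2: DB = ⌊$74,412 × 200%/4⌋ = $37,206; SL = ⌊$61,812/3⌋ = $20,604 → take DB $37,206. Book value $37,206.
Year 3: DB = ⌊$37,206 × 200%/4⌋ = $18,603; SL = ⌊$24,606/2⌋ = $12,303 → take DB $18,603. Book value $18,603.

$18,603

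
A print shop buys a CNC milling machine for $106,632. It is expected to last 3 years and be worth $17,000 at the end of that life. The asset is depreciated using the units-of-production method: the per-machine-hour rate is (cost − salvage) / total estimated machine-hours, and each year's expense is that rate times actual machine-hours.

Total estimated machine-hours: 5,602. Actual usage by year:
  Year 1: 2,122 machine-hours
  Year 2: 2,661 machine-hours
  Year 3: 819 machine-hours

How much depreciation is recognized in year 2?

$42,576

Depreciable base = $106,632 − $17,000 = $89,632.
Rate = $89,632 / 5,602 machine-hours = $16 per machine-hour.
Year 1: 2,122 × $16 = $33,952. Book value $72,680.
Year 2: 2,661 × $16 = $42,576. Book value $30,104.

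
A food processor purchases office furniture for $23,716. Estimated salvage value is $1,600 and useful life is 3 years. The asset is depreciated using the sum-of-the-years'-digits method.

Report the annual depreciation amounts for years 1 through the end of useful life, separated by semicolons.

$11,058; $7,372; $3,686

Depreciable base = $23,716 − $1,600 = $22,116.
Sum of the years' digits = 3+2+1 = 6.
Year 1: $22,116 × 3/6 = $11,058. Book value $12,658.
Year 2: $22,116 × 2/6 = $7,372. Book value $5,286.
Year 3: $22,116 × 1/6 = $3,686. Book value $1,600.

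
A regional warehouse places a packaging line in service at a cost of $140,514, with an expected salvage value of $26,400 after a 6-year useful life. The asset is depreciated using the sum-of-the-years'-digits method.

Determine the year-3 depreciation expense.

Depreciable base = $140,514 − $26,400 = $114,114.
Sum of the years' digits = 6+5+4+3+2+1 = 21.
Year 1: $114,114 × 6/21 = $32,604. Book value $107,910.
Year 2: $114,114 × 5/21 = $27,170. Book value $80,740.
Year 3: $114,114 × 4/21 = $21,736. Book value $59,004.

$21,736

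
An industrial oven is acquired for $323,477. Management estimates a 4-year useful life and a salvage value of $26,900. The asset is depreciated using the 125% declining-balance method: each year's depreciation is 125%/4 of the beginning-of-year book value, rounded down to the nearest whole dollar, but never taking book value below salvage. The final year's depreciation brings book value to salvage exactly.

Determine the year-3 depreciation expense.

$47,779

Depreciable base = $323,477 − $26,900 = $296,577.
Year 1: ⌊$323,477 × 125%/4⌋ = $101,086. Book value $222,391.
Year 2: ⌊$222,391 × 125%/4⌋ = $69,497. Book value $152,894.
Year 3: ⌊$152,894 × 125%/4⌋ = $47,779. Book value $105,115.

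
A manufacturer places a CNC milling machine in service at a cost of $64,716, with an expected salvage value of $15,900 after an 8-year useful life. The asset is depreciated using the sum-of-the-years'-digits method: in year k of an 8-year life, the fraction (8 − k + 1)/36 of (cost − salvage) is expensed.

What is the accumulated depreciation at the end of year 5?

$40,680

Depreciable base = $64,716 − $15,900 = $48,816.
Sum of the years' digits = 8+7+6+5+4+3+2+1 = 36.
Year 1: $48,816 × 8/36 = $10,848. Book value $53,868.
Year 2: $48,816 × 7/36 = $9,492. Book value $44,376.
Year 3: $48,816 × 6/36 = $8,136. Book value $36,240.
Year 4: $48,816 × 5/36 = $6,780. Book value $29,460.
Year 5: $48,816 × 4/36 = $5,424. Book value $24,036.
Accumulated through year 5 = $64,716 − $24,036 = $40,680.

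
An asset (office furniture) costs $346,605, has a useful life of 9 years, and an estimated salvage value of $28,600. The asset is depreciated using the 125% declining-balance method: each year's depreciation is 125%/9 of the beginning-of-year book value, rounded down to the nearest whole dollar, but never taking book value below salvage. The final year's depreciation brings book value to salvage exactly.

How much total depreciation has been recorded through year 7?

$224,915

Depreciable base = $346,605 − $28,600 = $318,005.
Year 1: ⌊$346,605 × 125%/9⌋ = $48,139. Book value $298,466.
Year 2: ⌊$298,466 × 125%/9⌋ = $41,453. Book value $257,013.
Year 3: ⌊$257,013 × 125%/9⌋ = $35,696. Book value $221,317.
Year 4: ⌊$221,317 × 125%/9⌋ = $30,738. Book value $190,579.
Year 5: ⌊$190,579 × 125%/9⌋ = $26,469. Book value $164,110.
Year 6: ⌊$164,110 × 125%/9⌋ = $22,793. Book value $141,317.
Year 7: ⌊$141,317 × 125%/9⌋ = $19,627. Book value $121,690.
Accumulated through year 7 = $346,605 − $121,690 = $224,915.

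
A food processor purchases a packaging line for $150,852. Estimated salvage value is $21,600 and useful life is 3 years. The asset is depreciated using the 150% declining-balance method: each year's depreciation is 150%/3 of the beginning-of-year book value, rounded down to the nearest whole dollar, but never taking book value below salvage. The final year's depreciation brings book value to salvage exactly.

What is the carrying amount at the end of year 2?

Depreciable base = $150,852 − $21,600 = $129,252.
Year 1: ⌊$150,852 × 150%/3⌋ = $75,426. Book value $75,426.
Year 2: ⌊$75,426 × 150%/3⌋ = $37,713. Book value $37,713.

$37,713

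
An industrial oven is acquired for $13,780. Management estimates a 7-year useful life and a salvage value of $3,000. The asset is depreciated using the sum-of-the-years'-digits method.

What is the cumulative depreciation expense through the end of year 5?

$9,625

Depreciable base = $13,780 − $3,000 = $10,780.
Sum of the years' digits = 7+6+5+4+3+2+1 = 28.
Year 1: $10,780 × 7/28 = $2,695. Book value $11,085.
Year 2: $10,780 × 6/28 = $2,310. Book value $8,775.
Year 3: $10,780 × 5/28 = $1,925. Book value $6,850.
Year 4: $10,780 × 4/28 = $1,540. Book value $5,310.
Year 5: $10,780 × 3/28 = $1,155. Book value $4,155.
Accumulated through year 5 = $13,780 − $4,155 = $9,625.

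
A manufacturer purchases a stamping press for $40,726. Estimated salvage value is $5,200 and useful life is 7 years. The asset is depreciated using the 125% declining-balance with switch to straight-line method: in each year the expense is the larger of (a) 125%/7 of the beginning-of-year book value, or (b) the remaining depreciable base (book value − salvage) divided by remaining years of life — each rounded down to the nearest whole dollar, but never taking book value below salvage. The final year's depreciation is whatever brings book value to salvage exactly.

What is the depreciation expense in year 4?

$4,343

Depreciable base = $40,726 − $5,200 = $35,526.
Year 1: DB = ⌊$40,726 × 125%/7⌋ = $7,272; SL = ⌊$35,526/7⌋ = $5,075 → take DB $7,272. Book value $33,454.
Year 2: DB = ⌊$33,454 × 125%/7⌋ = $5,973; SL = ⌊$28,254/6⌋ = $4,709 → take DB $5,973. Book value $27,481.
Year 3: DB = ⌊$27,481 × 125%/7⌋ = $4,907; SL = ⌊$22,281/5⌋ = $4,456 → take DB $4,907. Book value $22,574.
Year 4: DB = ⌊$22,574 × 125%/7⌋ = $4,031; SL = ⌊$17,374/4⌋ = $4,343 → take SL $4,343. Book value $18,231.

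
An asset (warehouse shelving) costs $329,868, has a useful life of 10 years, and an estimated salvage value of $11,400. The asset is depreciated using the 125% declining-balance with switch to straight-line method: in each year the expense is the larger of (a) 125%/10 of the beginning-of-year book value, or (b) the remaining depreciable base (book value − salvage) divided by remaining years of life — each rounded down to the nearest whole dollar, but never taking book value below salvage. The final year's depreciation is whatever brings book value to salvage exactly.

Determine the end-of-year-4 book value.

$191,046

Depreciable base = $329,868 − $11,400 = $318,468.
Year 1: DB = ⌊$329,868 × 125%/10⌋ = $41,233; SL = ⌊$318,468/10⌋ = $31,846 → take DB $41,233. Book value $288,635.
Year 2: DB = ⌊$288,635 × 125%/10⌋ = $36,079; SL = ⌊$277,235/9⌋ = $30,803 → take DB $36,079. Book value $252,556.
Year 3: DB = ⌊$252,556 × 125%/10⌋ = $31,569; SL = ⌊$241,156/8⌋ = $30,144 → take DB $31,569. Book value $220,987.
Year 4: DB = ⌊$220,987 × 125%/10⌋ = $27,623; SL = ⌊$209,587/7⌋ = $29,941 → take SL $29,941. Book value $191,046.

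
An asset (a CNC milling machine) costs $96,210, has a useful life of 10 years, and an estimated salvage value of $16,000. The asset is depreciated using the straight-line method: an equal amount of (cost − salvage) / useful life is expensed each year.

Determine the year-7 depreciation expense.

Depreciable base = $96,210 − $16,000 = $80,210.
Annual expense = $80,210 / 10 = $8,021.

$8,021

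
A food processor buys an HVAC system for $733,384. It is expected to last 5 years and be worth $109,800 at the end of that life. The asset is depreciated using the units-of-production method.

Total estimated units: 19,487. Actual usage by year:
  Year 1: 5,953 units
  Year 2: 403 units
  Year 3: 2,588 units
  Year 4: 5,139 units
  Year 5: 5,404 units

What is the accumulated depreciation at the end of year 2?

Depreciable base = $733,384 − $109,800 = $623,584.
Rate = $623,584 / 19,487 units = $32 per unit.
Year 1: 5,953 × $32 = $190,496. Book value $542,888.
Year 2: 403 × $32 = $12,896. Book value $529,992.
Accumulated through year 2 = $733,384 − $529,992 = $203,392.

$203,392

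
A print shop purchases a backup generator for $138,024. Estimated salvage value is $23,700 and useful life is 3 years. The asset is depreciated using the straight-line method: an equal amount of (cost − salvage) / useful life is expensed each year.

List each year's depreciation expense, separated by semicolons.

$38,108; $38,108; $38,108

Depreciable base = $138,024 − $23,700 = $114,324.
Annual expense = $114,324 / 3 = $38,108.
End of year 1: book value $99,916.
End of year 2: book value $61,808.
End of year 3: book value $23,700.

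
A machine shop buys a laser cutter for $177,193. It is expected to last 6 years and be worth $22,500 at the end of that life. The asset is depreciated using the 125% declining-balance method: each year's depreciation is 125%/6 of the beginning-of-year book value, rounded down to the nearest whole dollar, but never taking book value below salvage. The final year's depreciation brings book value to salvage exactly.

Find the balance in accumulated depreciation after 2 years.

Depreciable base = $177,193 − $22,500 = $154,693.
Year 1: ⌊$177,193 × 125%/6⌋ = $36,915. Book value $140,278.
Year 2: ⌊$140,278 × 125%/6⌋ = $29,224. Book value $111,054.
Accumulated through year 2 = $177,193 − $111,054 = $66,139.

$66,139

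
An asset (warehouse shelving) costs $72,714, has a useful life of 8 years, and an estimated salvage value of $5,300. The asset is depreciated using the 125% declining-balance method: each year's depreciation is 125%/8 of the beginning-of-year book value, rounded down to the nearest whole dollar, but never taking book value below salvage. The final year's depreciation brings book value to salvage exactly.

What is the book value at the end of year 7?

Depreciable base = $72,714 − $5,300 = $67,414.
Year 1: ⌊$72,714 × 125%/8⌋ = $11,361. Book value $61,353.
Year 2: ⌊$61,353 × 125%/8⌋ = $9,586. Book value $51,767.
Year 3: ⌊$51,767 × 125%/8⌋ = $8,088. Book value $43,679.
Year 4: ⌊$43,679 × 125%/8⌋ = $6,824. Book value $36,855.
Year 5: ⌊$36,855 × 125%/8⌋ = $5,758. Book value $31,097.
Year 6: ⌊$31,097 × 125%/8⌋ = $4,858. Book value $26,239.
Year 7: ⌊$26,239 × 125%/8⌋ = $4,099. Book value $22,140.

$22,140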